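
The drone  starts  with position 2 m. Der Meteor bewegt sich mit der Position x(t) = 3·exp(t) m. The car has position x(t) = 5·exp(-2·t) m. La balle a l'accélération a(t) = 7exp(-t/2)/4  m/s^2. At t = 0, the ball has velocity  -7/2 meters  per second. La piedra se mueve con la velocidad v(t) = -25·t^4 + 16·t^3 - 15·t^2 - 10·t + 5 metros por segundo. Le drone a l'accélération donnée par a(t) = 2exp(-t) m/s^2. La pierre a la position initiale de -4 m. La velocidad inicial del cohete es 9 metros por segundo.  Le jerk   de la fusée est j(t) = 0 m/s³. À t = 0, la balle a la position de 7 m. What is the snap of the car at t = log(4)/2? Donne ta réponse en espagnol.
Para resolver esto, necesitamos tomar 4 derivadas de nuestra ecuación de la posición x(t) = 5·exp(-2·t). La derivada de la posición da la velocidad: v(t) = -10·exp(-2·t). La derivada de la velocidad da la aceleración: a(t) = 20·exp(-2·t). La derivada de la aceleración da la sacudida: j(t) = -40·exp(-2·t). La derivada de la sacudida da el snap: s(t) = 80·exp(-2·t). Usando s(t) = 80·exp(-2·t) y sustituyendo t = log(4)/2, encontramos s = 20.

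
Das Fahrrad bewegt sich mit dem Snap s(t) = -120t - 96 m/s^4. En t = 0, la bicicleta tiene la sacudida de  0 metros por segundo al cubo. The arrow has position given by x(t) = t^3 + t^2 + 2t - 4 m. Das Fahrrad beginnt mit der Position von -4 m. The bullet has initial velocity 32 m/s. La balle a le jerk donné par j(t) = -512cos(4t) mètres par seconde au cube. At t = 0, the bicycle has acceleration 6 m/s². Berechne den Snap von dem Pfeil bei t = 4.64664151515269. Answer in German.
Wir müssen unsere Gleichung für die Position x(t) = t^3 + t^2 + 2·t - 4 4-mal ableiten. Die Ableitung von der Position ergibt die Geschwindigkeit: v(t) = 3·t^2 + 2·t + 2. Die Ableitung von der Geschwindigkeit ergibt die Beschleunigung: a(t) = 6·t + 2. Mit d/dt von a(t) finden wir j(t) = 6. Durch Ableiten von dem Ruck erhalten wir den Snap: s(t) = 0. Aus der Gleichung für den Snap s(t) = 0, setzen wir t = 4.64664151515269 ein und erhalten s = 0.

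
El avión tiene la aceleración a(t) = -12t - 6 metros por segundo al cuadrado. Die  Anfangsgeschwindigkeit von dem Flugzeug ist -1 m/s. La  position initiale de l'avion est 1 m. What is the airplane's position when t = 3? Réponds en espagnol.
Necesitamos integrar nuestra ecuación de la aceleración a(t) = -12·t - 6 2 veces. La integral de la aceleración es la velocidad. Usando v(0) = -1, obtenemos v(t) = -6·t^2 - 6·t - 1. Integrando la velocidad y usando la condición inicial x(0) = 1, obtenemos x(t) = -2·t^3 - 3·t^2 - t + 1. De la ecuación de la posición x(t) = -2·t^3 - 3·t^2 - t + 1, sustituimos t = 3 para obtener x = -83.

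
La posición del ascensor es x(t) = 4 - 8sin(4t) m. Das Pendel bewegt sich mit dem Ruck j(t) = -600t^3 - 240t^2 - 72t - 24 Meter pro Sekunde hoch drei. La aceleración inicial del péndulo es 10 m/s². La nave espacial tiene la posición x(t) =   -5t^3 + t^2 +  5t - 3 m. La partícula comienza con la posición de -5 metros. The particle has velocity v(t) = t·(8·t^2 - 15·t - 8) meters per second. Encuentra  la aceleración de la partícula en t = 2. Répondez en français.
Nous devons dériver notre équation de la vitesse v(t) = t·(8·t^2 - 15·t - 8) 1 fois. La dérivée de la vitesse donne l'accélération: a(t) = 8·t^2 + t·(16·t - 15) - 15·t - 8. Nous avons l'accélération a(t) = 8·t^2 + t·(16·t - 15) - 15·t - 8. En substituant t = 2: a(2) = 28.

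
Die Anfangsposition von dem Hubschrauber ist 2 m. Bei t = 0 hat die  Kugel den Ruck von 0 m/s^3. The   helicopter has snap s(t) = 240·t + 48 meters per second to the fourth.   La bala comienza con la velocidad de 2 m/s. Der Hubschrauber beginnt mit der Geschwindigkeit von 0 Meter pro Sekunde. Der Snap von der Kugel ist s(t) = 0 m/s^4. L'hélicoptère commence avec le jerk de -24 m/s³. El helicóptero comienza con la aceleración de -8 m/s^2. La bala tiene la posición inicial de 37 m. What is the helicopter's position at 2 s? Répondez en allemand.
Wir müssen die Stammfunktion unserer Gleichung für den Snap s(t) = 240·t + 48 4-mal finden. Die Stammfunktion von dem Snap ist der Ruck. Mit j(0) = -24 erhalten wir j(t) = 120·t^2 + 48·t - 24. Durch Integration von dem Ruck und Verwendung der Anfangsbedingung a(0) = -8, erhalten wir a(t) = 40·t^3 + 24·t^2 - 24·t - 8. Mit ∫a(t)dt und Anwendung von v(0) = 0, finden wir v(t) = 2·t·(5·t^3 + 4·t^2 - 6·t - 4). Durch Integration von der Geschwindigkeit und Verwendung der Anfangsbedingung x(0) = 2, erhalten wir x(t) = 2·t^5 + 2·t^4 - 4·t^3 - 4·t^2 + 2. Aus der Gleichung für die Position x(t) = 2·t^5 + 2·t^4 - 4·t^3 - 4·t^2 + 2, setzen wir t = 2 ein und erhalten x = 50.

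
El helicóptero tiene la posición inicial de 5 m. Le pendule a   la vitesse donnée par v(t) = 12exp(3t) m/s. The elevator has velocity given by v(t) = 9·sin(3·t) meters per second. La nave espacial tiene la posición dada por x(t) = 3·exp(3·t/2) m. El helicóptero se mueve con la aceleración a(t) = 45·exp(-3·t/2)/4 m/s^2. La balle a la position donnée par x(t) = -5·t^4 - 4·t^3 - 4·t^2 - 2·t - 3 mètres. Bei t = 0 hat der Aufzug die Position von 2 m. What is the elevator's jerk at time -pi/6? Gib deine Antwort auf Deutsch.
Wir müssen unsere Gleichung für die Geschwindigkeit v(t) = 9·sin(3·t) 2-mal ableiten. Die Ableitung von der Geschwindigkeit ergibt die Beschleunigung: a(t) = 27·cos(3·t). Die Ableitung von der Beschleunigung ergibt den Ruck: j(t) = -81·sin(3·t). Mit j(t) = -81·sin(3·t) und Einsetzen von t = -pi/6, finden wir j = 81.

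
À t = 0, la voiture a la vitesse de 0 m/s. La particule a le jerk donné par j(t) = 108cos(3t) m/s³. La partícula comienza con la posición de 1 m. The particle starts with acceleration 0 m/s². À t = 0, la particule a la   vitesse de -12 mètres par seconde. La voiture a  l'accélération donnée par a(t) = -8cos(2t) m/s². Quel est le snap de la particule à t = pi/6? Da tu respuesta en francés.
Pour résoudre ceci, nous devons prendre 1 dérivée de notre équation du jerk j(t) = 108·cos(3·t). En prenant d/dt de j(t), nous trouvons s(t) = -324·sin(3·t). En utilisant s(t) = -324·sin(3·t) et en substituant t = pi/6, nous trouvons s = -324.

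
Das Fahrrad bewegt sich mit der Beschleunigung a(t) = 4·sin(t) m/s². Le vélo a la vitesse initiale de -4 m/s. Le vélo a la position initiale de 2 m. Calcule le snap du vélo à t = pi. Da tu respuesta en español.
Debemos derivar nuestra ecuación de la aceleración a(t) = 4·sin(t) 2 veces. La derivada de la aceleración da la sacudida: j(t) = 4·cos(t). Derivando la sacudida, obtenemos el snap: s(t) = -4·sin(t). De la ecuación del snap s(t) = -4·sin(t), sustituimos t = pi para obtener s = 0.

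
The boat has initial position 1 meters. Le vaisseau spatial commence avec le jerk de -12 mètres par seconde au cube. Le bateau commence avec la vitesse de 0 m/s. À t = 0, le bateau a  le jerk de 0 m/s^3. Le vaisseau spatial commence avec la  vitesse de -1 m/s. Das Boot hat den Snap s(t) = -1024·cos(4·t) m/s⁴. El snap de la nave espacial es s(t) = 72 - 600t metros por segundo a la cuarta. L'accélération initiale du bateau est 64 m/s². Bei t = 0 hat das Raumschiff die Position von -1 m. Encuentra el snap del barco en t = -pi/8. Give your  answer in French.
Nous avons le snap s(t) = -1024·cos(4·t). En substituant t = -pi/8: s(-pi/8) = 0.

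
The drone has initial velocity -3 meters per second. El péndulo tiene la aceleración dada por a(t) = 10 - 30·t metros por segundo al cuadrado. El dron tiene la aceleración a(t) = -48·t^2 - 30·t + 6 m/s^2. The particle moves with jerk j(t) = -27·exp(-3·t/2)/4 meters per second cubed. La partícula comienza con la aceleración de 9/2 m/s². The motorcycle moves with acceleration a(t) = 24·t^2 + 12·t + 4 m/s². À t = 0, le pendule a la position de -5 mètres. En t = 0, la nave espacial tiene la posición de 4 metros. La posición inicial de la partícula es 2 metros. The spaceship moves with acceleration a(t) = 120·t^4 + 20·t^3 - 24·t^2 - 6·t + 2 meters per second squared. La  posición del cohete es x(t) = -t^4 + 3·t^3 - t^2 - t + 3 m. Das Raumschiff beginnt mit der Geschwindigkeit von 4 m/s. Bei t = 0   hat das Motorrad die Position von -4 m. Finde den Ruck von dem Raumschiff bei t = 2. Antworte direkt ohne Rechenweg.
j(2) = 3978.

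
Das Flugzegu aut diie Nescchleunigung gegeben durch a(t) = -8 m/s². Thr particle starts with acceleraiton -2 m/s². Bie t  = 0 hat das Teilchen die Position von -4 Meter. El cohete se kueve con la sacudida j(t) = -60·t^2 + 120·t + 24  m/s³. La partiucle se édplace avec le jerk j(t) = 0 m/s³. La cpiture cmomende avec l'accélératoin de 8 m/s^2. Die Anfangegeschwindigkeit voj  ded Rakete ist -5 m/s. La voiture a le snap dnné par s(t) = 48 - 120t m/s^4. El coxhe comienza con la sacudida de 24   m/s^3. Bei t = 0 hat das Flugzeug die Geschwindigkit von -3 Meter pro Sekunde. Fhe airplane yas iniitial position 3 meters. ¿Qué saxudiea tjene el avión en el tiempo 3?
Partiendo de la aceleración a(t) = -8, tomamos 1 derivada. Tomando d/dt de a(t), encontramos j(t) = 0. De la ecuación de la sacudida j(t) = 0, sustituimos t = 3 para obtener j = 0.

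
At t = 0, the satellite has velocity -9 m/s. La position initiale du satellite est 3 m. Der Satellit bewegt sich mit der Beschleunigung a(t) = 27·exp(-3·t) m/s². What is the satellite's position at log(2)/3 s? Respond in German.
Um dies zu lösen, müssen wir 2 Stammfunktionen unserer Gleichung für die Beschleunigung a(t) = 27·exp(-3·t) finden. Durch Integration von der Beschleunigung und Verwendung der Anfangsbedingung v(0) = -9, erhalten wir v(t) = -9·exp(-3·t). Mit ∫v(t)dt und Anwendung von x(0) = 3, finden wir x(t) = 3·exp(-3·t). Aus der Gleichung für die Position x(t) = 3·exp(-3·t), setzen wir t = log(2)/3 ein und erhalten x = 3/2.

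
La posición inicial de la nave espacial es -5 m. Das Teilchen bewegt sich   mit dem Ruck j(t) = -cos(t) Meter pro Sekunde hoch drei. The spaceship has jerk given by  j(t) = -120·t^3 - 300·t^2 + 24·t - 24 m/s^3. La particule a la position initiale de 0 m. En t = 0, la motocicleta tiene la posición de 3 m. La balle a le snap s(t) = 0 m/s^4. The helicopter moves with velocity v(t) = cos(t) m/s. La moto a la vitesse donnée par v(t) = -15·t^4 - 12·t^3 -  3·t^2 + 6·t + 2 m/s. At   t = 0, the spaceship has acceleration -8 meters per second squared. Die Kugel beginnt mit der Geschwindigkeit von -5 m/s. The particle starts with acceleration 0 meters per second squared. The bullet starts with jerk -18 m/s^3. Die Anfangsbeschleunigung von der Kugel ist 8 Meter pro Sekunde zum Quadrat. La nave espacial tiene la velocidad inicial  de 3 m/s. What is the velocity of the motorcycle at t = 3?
Using v(t) = -15·t^4 - 12·t^3 - 3·t^2 + 6·t + 2 and substituting t = 3, we find v = -1546.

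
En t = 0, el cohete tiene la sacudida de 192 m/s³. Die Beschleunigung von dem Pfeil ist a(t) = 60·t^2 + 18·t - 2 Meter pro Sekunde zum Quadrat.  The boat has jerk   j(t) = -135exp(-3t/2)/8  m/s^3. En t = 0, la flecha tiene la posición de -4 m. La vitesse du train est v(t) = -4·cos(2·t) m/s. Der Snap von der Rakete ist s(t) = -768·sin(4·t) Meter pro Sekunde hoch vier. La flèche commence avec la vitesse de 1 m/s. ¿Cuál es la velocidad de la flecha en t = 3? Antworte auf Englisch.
To solve this, we need to take 1 integral of our acceleration equation a(t) = 60·t^2 + 18·t - 2. Integrating acceleration and using the initial condition v(0) = 1, we get v(t) = 20·t^3 + 9·t^2 - 2·t + 1. Using v(t) = 20·t^3 + 9·t^2 - 2·t + 1 and substituting t = 3, we find v = 616.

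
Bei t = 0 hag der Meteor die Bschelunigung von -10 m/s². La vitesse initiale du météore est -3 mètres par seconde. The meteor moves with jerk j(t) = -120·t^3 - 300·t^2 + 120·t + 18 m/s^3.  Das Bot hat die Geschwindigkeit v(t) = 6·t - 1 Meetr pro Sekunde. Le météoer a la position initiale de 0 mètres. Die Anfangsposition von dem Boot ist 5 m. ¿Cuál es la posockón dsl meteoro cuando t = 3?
Partiendo de la sacudida j(t) = -120·t^3 - 300·t^2 + 120·t + 18, tomamos 3 antiderivadas. Integrando la sacudida y usando la condición inicial a(0) = -10, obtenemos a(t) = -30·t^4 - 100·t^3 + 60·t^2 + 18·t - 10. La antiderivada de la aceleración es la velocidad. Usando v(0) = -3, obtenemos v(t) = -6·t^5 - 25·t^4 + 20·t^3 + 9·t^2 - 10·t - 3. Tomando ∫v(t)dt y aplicando x(0) = 0, encontramos x(t) = -t^6 - 5·t^5 + 5·t^4 + 3·t^3 - 5·t^2 - 3·t. Tenemos la posición x(t) = -t^6 - 5·t^5 + 5·t^4 + 3·t^3 - 5·t^2 - 3·t. Sustituyendo t = 3: x(3) = -1512.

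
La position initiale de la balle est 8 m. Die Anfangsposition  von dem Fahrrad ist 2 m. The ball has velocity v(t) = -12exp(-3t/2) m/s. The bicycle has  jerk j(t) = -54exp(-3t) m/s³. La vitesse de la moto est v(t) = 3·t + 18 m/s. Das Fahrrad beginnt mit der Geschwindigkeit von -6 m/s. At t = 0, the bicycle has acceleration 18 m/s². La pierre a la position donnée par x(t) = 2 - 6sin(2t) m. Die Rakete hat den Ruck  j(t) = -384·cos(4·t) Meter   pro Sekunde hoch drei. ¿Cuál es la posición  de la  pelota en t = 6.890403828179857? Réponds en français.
Nous devons intégrer notre équation de la vitesse v(t) = -12·exp(-3·t/2) 1 fois. En intégrant la vitesse et en utilisant la condition initiale x(0) = 8, nous obtenons x(t) = 8·exp(-3·t/2). En utilisant x(t) = 8·exp(-3·t/2) et en substituant t = 6.890403828179857, nous trouvons x = 0.000259653060534397.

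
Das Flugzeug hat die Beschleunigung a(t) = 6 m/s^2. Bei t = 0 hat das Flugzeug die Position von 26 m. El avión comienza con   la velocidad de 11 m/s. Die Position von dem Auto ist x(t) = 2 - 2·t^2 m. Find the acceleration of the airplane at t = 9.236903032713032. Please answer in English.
We have acceleration a(t) = 6. Substituting t = 9.236903032713032: a(9.236903032713032) = 6.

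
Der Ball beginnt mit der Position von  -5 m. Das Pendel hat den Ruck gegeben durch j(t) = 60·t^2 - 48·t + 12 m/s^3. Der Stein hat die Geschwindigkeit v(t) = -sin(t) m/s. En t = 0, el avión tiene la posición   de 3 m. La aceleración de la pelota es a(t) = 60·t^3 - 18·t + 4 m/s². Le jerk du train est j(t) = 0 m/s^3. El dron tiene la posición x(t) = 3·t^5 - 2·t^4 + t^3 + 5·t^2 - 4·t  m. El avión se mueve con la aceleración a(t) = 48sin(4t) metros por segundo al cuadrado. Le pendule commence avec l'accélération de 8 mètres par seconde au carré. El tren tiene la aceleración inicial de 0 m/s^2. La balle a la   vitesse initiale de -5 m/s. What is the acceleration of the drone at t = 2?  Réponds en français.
Nous devons dériver notre équation de la position x(t) = 3·t^5 - 2·t^4 + t^3 + 5·t^2 - 4·t 2 fois. En prenant d/dt de x(t), nous trouvons v(t) = 15·t^4 - 8·t^3 + 3·t^2 + 10·t - 4. En prenant d/dt de v(t), nous trouvons a(t) = 60·t^3 - 24·t^2 + 6·t + 10. En utilisant a(t) = 60·t^3 - 24·t^2 + 6·t + 10 et en substituant t = 2, nous trouvons a = 406.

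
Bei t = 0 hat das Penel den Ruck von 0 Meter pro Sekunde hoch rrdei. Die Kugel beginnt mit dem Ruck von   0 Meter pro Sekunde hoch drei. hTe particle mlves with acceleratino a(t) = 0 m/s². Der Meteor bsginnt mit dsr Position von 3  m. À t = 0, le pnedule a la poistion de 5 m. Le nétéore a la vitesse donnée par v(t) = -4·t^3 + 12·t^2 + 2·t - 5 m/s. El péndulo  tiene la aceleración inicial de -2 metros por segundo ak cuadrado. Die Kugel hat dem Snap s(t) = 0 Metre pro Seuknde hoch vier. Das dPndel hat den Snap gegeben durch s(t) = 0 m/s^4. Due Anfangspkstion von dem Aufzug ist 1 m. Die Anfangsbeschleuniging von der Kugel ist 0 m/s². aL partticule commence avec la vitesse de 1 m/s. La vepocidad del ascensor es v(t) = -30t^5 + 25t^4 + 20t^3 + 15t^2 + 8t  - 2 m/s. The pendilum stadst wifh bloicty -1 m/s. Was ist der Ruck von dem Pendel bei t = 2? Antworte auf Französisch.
Nous devons intégrer notre équation du snap s(t) = 0 1 fois. En prenant ∫s(t)dt et en appliquant j(0) = 0, nous trouvons j(t) = 0. En utilisant j(t) = 0 et en substituant t = 2, nous trouvons j = 0.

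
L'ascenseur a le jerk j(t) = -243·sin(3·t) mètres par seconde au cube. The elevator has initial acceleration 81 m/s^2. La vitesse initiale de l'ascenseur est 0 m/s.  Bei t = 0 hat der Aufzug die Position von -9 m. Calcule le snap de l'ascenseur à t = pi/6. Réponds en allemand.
Um dies zu lösen, müssen wir 1 Ableitung unserer Gleichung für den Ruck j(t) = -243·sin(3·t) nehmen. Durch Ableiten von dem Ruck erhalten wir den Snap: s(t) = -729·cos(3·t). Mit s(t) = -729·cos(3·t) und Einsetzen von t = pi/6, finden wir s = 0.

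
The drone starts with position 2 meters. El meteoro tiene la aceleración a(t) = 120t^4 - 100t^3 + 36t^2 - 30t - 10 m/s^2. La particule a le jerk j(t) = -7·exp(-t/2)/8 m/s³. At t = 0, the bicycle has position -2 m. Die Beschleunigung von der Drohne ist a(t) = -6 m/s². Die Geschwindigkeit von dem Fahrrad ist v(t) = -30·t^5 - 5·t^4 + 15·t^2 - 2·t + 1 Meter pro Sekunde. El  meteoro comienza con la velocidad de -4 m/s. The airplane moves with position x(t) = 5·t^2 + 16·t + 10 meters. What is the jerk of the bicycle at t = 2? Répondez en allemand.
Um dies zu lösen, müssen wir 2 Ableitungen unserer Gleichung für die Geschwindigkeit v(t) = -30·t^5 - 5·t^4 + 15·t^2 - 2·t + 1 nehmen. Durch Ableiten von der Geschwindigkeit erhalten wir die Beschleunigung: a(t) = -150·t^4 - 20·t^3 + 30·t - 2. Die Ableitung von der Beschleunigung ergibt den Ruck: j(t) = -600·t^3 - 60·t^2 + 30. Aus der Gleichung für den Ruck j(t) = -600·t^3 - 60·t^2 + 30, setzen wir t = 2 ein und erhalten j = -5010.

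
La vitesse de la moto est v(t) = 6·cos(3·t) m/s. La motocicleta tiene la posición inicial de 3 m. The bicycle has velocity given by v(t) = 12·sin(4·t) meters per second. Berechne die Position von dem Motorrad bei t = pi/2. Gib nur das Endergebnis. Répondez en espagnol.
La posición en t = pi/2 es x = 1.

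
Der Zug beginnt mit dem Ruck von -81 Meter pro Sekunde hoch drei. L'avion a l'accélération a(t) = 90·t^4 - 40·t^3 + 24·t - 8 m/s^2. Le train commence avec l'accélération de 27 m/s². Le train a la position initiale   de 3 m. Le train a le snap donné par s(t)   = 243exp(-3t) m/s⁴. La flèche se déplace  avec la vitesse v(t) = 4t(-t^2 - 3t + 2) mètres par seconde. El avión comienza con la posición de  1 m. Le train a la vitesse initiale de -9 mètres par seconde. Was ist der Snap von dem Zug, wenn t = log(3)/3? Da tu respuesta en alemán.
Aus der Gleichung für den Snap s(t) = 243·exp(-3·t), setzen wir t = log(3)/3 ein und erhalten s = 81.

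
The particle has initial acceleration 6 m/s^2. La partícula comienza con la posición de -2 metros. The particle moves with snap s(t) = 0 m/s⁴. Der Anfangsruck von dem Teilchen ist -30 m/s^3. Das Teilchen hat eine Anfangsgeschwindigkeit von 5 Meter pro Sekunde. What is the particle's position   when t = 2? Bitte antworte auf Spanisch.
Partiendo del snap s(t) = 0, tomamos 4 integrales. Tomando ∫s(t)dt y aplicando j(0) = -30, encontramos j(t) = -30. La antiderivada de la sacudida es la aceleración. Usando a(0) = 6, obtenemos a(t) = 6 - 30·t. Integrando la aceleración y usando la condición inicial v(0) = 5, obtenemos v(t) = -15·t^2 + 6·t + 5. La integral de la velocidad, con x(0) = -2, da la posición: x(t) = -5·t^3 + 3·t^2 + 5·t - 2. Tenemos la posición x(t) = -5·t^3 + 3·t^2 + 5·t - 2. Sustituyendo t = 2: x(2) = -20.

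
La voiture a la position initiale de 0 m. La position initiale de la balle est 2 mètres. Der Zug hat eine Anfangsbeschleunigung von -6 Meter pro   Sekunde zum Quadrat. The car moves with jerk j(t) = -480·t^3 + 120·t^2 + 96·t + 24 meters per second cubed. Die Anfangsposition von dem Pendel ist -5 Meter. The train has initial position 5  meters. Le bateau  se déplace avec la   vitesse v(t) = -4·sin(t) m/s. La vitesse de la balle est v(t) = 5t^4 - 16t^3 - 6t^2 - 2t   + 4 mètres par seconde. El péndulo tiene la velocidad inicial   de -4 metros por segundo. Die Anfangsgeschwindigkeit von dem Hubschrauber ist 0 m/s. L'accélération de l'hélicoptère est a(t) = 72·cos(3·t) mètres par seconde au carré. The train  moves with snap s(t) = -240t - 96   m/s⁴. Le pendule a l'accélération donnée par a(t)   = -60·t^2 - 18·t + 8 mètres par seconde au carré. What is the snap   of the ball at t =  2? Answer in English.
We must differentiate our velocity equation v(t) = 5·t^4 - 16·t^3 - 6·t^2 - 2·t + 4 3 times. Taking d/dt of v(t), we find a(t) = 20·t^3 - 48·t^2 - 12·t - 2. Differentiating acceleration, we get jerk: j(t) = 60·t^2 - 96·t - 12. Taking d/dt of j(t), we find s(t) = 120·t - 96. From the given snap equation s(t) = 120·t - 96, we substitute t = 2 to get s = 144.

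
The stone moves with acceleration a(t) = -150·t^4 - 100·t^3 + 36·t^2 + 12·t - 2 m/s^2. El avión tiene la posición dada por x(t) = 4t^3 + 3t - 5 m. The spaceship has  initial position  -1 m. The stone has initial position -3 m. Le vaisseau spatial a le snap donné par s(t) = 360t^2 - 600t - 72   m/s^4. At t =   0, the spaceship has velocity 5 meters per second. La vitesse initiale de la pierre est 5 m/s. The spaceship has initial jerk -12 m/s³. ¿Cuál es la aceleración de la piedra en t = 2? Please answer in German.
Aus der Gleichung für die Beschleunigung a(t) = -150·t^4 - 100·t^3 + 36·t^2 + 12·t - 2, setzen wir t = 2 ein und erhalten a = -3034.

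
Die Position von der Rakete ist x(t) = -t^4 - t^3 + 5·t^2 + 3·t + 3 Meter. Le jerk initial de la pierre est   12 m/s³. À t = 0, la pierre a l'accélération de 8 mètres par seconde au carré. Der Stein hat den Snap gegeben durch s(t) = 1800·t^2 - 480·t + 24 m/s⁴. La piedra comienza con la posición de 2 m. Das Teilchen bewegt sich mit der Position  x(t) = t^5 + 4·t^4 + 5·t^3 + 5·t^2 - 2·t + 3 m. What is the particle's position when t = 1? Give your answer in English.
Using x(t) = t^5 + 4·t^4 + 5·t^3 + 5·t^2 - 2·t + 3 and substituting t = 1, we find x = 16.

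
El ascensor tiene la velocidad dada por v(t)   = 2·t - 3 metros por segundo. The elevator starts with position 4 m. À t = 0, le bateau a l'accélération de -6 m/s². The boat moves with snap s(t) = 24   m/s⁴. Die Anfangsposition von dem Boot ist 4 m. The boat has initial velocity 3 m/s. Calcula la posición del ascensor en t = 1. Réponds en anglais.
Starting from velocity v(t) = 2·t - 3, we take 1 integral. The integral of velocity is position. Using x(0) = 4, we get x(t) = t^2 - 3·t + 4. Using x(t) = t^2 - 3·t + 4 and substituting t = 1, we find x = 2.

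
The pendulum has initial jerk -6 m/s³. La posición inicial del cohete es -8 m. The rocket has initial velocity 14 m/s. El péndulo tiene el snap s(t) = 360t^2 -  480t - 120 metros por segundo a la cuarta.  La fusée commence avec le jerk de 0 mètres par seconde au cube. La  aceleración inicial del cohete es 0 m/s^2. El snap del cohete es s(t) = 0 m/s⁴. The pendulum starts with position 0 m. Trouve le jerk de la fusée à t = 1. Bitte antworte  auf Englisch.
To solve this, we need to take 1 integral of our snap equation s(t) = 0. Finding the integral of s(t) and using j(0) = 0: j(t) = 0. Using j(t) = 0 and substituting t = 1, we find j = 0.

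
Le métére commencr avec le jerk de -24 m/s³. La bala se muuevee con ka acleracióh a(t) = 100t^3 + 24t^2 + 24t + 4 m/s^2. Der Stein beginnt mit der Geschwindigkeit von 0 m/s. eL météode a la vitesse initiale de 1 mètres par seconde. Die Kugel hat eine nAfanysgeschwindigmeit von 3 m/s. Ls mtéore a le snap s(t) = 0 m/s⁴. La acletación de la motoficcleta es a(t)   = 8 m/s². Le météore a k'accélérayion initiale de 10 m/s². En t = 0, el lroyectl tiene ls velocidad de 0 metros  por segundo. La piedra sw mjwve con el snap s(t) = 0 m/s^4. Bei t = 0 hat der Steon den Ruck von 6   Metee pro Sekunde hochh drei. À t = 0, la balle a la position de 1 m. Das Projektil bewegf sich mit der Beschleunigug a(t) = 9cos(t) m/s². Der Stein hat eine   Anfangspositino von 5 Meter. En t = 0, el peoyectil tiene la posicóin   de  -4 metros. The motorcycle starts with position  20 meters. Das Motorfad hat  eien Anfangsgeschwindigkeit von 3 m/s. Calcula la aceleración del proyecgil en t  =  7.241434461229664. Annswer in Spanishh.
De la ecuación de la aceleración a(t) = 9·cos(t), sustituimos t = 7.241434461229664 para obtener a = 5.17458046074961.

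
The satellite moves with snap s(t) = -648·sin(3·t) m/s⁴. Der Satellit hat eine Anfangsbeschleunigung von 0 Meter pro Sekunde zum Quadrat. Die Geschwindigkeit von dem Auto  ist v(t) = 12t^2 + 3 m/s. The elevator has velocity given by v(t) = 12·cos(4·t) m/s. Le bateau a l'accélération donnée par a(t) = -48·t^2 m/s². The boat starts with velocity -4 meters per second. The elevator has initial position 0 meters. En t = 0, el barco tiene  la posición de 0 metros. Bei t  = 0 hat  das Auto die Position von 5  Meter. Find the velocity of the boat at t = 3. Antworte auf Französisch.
En partant de l'accélération a(t) = -48·t^2, nous prenons 1 primitive. La primitive de l'accélération est la vitesse. En utilisant v(0) = -4, nous obtenons v(t) = -16·t^3 - 4. En utilisant v(t) = -16·t^3 - 4 et en substituant t = 3, nous trouvons v = -436.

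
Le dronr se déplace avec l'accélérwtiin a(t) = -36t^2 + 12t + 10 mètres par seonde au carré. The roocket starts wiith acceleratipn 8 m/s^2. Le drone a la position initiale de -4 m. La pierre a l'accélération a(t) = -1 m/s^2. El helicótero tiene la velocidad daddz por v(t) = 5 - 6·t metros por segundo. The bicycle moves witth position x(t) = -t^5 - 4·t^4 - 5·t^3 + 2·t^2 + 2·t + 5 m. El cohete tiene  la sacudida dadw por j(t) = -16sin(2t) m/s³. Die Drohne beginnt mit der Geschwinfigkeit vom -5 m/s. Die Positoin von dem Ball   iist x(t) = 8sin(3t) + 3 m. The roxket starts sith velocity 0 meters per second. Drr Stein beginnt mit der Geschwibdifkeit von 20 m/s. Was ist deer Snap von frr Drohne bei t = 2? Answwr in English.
We must differentiate our acceleration equation a(t) = -36·t^2 + 12·t + 10 2 times. Differentiating acceleration, we get jerk: j(t) = 12 - 72·t. Taking d/dt of j(t), we find s(t) = -72. From the given snap equation s(t) = -72, we substitute t = 2 to get s = -72.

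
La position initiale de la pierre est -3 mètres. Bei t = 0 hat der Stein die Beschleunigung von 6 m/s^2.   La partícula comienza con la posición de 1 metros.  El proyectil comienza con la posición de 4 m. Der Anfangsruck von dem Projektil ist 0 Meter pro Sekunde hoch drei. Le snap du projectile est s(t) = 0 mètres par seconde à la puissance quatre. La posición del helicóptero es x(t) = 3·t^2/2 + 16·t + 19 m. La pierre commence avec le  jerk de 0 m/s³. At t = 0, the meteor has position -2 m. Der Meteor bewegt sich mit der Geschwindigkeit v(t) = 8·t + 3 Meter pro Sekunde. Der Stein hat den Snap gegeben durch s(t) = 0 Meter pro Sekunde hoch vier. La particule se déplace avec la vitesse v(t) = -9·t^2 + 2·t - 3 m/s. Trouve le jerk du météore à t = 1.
Pour résoudre ceci, nous devons prendre 2 dérivées de notre équation de la vitesse v(t) = 8·t + 3. En prenant d/dt de v(t), nous trouvons a(t) = 8. En dérivant l'accélération, nous obtenons le jerk: j(t) = 0. De l'équation du jerk j(t) = 0, nous substituons t = 1 pour obtenir j = 0.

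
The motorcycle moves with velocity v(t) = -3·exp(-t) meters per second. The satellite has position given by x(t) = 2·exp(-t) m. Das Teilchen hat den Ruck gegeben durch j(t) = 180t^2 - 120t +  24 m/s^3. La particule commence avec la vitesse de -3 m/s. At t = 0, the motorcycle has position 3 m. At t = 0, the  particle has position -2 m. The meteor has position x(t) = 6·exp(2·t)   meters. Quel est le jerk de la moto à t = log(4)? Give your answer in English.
Starting from velocity v(t) = -3·exp(-t), we take 2 derivatives. The derivative of velocity gives acceleration: a(t) = 3·exp(-t). Differentiating acceleration, we get jerk: j(t) = -3·exp(-t). Using j(t) = -3·exp(-t) and substituting t = log(4), we find j = -3/4.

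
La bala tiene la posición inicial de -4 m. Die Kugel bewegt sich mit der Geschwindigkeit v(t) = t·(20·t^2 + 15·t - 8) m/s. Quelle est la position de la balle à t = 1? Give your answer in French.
En partant de la vitesse v(t) = t·(20·t^2 + 15·t - 8), nous prenons 1 primitive. En intégrant la vitesse et en utilisant la condition initiale x(0) = -4, nous obtenons x(t) = 5·t^4 + 5·t^3 - 4·t^2 - 4. De l'équation de la position x(t) = 5·t^4 + 5·t^3 - 4·t^2 - 4, nous substituons t = 1 pour obtenir x = 2.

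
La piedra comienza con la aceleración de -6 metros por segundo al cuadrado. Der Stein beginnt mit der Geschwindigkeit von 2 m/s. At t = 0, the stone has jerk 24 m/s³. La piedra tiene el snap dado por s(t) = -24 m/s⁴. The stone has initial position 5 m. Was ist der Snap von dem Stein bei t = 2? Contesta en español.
Usando s(t) = -24 y sustituyendo t = 2, encontramos s = -24.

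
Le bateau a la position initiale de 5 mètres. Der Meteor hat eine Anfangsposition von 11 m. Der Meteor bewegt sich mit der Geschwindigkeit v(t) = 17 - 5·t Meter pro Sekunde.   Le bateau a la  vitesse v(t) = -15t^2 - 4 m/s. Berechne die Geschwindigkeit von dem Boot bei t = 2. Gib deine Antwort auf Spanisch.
Usando v(t) = -15·t^2 - 4 y sustituyendo t = 2, encontramos v = -64.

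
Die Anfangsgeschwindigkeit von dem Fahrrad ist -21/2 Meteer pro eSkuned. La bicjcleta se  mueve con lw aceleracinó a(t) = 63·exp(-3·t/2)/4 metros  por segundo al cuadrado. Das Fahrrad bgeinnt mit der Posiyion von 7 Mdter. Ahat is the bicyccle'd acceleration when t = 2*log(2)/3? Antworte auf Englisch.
We have acceleration a(t) = 63·exp(-3·t/2)/4. Substituting t = 2*log(2)/3: a(2*log(2)/3) = 63/8.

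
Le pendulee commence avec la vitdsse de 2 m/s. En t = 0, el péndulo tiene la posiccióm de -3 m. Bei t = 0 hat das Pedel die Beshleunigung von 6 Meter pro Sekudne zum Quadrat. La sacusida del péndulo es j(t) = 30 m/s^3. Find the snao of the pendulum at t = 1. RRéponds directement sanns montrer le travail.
The snap at t = 1 is s = 0.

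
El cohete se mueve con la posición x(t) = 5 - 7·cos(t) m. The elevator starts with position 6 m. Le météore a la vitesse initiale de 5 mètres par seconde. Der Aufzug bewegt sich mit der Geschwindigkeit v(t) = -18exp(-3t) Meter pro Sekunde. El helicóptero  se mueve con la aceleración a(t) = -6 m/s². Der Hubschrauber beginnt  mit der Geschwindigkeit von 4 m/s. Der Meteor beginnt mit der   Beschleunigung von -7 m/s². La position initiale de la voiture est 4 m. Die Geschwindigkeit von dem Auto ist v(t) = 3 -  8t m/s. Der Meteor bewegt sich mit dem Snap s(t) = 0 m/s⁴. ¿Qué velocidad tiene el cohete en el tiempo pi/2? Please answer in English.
We must differentiate our position equation x(t) = 5 - 7·cos(t) 1 time. Taking d/dt of x(t), we find v(t) = 7·sin(t). We have velocity v(t) = 7·sin(t). Substituting t = pi/2: v(pi/2) = 7.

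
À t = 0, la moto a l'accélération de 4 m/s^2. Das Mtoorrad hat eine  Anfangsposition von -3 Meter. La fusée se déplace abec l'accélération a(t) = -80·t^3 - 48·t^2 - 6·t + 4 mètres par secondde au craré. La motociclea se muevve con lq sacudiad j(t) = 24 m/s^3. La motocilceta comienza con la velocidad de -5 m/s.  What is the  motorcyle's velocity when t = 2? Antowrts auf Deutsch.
Ausgehend von dem Ruck j(t) = 24, nehmen wir 2 Stammfunktionen. Mit ∫j(t)dt und Anwendung von a(0) = 4, finden wir a(t) = 24·t + 4. Durch Integration von der Beschleunigung und Verwendung der Anfangsbedingung v(0) = -5, erhalten wir v(t) = 12·t^2 + 4·t - 5. Aus der Gleichung für die Geschwindigkeit v(t) = 12·t^2 + 4·t - 5, setzen wir t = 2 ein und erhalten v = 51.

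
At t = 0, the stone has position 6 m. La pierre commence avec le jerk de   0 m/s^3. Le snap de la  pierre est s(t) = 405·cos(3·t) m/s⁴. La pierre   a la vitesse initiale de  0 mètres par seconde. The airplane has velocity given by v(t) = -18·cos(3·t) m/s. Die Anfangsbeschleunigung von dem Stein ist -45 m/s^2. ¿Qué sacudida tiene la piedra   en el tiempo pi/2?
Necesitamos integrar nuestra ecuación del snap s(t) = 405·cos(3·t) 1 vez. La antiderivada del snap, con j(0) = 0, da la sacudida: j(t) = 135·sin(3·t). Tenemos la sacudida j(t) = 135·sin(3·t). Sustituyendo t = pi/2: j(pi/2) = -135.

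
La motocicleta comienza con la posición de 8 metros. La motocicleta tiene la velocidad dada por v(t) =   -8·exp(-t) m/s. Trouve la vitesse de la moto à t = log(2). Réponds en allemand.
Wir haben die Geschwindigkeit v(t) = -8·exp(-t). Durch Einsetzen von t = log(2): v(log(2)) = -4.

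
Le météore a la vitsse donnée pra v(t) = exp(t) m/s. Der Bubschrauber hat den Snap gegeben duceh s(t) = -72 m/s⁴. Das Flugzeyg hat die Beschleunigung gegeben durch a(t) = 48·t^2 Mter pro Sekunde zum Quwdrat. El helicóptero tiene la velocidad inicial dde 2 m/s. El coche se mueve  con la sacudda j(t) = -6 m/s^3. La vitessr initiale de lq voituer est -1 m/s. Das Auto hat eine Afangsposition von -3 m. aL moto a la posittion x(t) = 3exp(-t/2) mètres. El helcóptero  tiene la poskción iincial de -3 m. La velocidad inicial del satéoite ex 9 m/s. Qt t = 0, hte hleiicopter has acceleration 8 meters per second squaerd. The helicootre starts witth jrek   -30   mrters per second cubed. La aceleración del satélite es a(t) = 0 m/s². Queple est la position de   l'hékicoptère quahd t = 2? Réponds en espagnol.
Partiendo del snap s(t) = -72, tomamos 4 integrales. La integral del snap es la sacudida. Usando j(0) = -30, obtenemos j(t) = -72·t - 30. La antiderivada de la sacudida, con a(0) = 8, da la aceleración: a(t) = -36·t^2 - 30·t + 8. Tomando ∫a(t)dt y aplicando v(0) = 2, encontramos v(t) = -12·t^3 - 15·t^2 + 8·t + 2. La integral de la velocidad es la posición. Usando x(0) = -3, obtenemos x(t) = -3·t^4 - 5·t^3 + 4·t^2 + 2·t - 3. Tenemos la posición x(t) = -3·t^4 - 5·t^3 + 4·t^2 + 2·t - 3. Sustituyendo t = 2: x(2) = -71.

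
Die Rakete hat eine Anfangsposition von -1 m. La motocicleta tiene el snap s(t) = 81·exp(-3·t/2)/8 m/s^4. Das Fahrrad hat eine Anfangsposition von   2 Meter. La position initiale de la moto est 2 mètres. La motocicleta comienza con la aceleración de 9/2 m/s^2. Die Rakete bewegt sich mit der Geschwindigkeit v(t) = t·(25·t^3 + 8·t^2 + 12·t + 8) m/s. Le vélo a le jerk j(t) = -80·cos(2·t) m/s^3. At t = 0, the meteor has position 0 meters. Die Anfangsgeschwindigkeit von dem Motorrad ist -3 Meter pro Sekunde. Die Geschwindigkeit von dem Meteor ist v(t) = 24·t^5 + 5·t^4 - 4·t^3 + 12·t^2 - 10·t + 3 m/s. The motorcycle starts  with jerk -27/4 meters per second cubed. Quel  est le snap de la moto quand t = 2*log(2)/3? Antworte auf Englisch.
We have snap s(t) = 81·exp(-3·t/2)/8. Substituting t = 2*log(2)/3: s(2*log(2)/3) = 81/16.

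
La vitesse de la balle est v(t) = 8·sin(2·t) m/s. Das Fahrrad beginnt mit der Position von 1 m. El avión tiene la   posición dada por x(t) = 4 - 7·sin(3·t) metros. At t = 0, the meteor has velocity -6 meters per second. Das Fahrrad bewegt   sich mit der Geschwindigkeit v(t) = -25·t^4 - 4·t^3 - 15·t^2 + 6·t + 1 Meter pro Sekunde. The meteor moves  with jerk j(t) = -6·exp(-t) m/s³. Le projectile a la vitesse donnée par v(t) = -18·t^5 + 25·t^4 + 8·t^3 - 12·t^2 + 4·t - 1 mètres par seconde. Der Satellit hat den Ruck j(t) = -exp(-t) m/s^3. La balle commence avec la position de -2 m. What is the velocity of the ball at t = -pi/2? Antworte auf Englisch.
We have velocity v(t) = 8·sin(2·t). Substituting t = -pi/2: v(-pi/2) = 0.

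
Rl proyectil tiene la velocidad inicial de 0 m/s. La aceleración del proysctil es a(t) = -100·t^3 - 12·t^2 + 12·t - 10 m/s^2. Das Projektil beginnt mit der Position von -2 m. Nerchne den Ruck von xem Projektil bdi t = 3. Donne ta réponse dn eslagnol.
Para resolver esto, necesitamos tomar 1 derivada de nuestra ecuación de la aceleración a(t) = -100·t^3 - 12·t^2 + 12·t - 10. La derivada de la aceleración da la sacudida: j(t) = -300·t^2 - 24·t + 12. Usando j(t) = -300·t^2 - 24·t + 12 y sustituyendo t = 3, encontramos j = -2760.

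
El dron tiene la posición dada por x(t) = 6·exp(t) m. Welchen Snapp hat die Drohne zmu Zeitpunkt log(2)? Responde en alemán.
Um dies zu lösen, müssen wir 4 Ableitungen unserer Gleichung für die Position x(t) = 6·exp(t) nehmen. Durch Ableiten von der Position erhalten wir die Geschwindigkeit: v(t) = 6·exp(t). Die Ableitung von der Geschwindigkeit ergibt die Beschleunigung: a(t) = 6·exp(t). Die Ableitung von der Beschleunigung ergibt den Ruck: j(t) = 6·exp(t). Die Ableitung von dem Ruck ergibt den Snap: s(t) = 6·exp(t). Mit s(t) = 6·exp(t) und Einsetzen von t = log(2), finden wir s = 12.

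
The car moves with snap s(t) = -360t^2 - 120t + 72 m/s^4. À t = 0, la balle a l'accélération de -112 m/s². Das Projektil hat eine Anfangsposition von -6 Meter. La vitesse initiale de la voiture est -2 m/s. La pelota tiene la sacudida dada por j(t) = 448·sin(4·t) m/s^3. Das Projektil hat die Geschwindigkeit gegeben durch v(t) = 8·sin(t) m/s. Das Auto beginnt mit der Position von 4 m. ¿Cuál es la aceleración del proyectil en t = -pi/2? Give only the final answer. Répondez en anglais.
The answer is 0.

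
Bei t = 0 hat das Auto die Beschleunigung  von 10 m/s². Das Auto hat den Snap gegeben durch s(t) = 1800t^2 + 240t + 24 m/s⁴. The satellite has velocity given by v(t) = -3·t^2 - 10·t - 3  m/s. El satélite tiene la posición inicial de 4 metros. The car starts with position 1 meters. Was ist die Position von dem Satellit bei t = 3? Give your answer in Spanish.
Debemos encontrar la integral de nuestra ecuación de la velocidad v(t) = -3·t^2 - 10·t - 3 1 vez. La integral de la velocidad, con x(0) = 4, da la posición: x(t) = -t^3 - 5·t^2 - 3·t + 4. Tenemos la posición x(t) = -t^3 - 5·t^2 - 3·t + 4. Sustituyendo t = 3: x(3) = -77.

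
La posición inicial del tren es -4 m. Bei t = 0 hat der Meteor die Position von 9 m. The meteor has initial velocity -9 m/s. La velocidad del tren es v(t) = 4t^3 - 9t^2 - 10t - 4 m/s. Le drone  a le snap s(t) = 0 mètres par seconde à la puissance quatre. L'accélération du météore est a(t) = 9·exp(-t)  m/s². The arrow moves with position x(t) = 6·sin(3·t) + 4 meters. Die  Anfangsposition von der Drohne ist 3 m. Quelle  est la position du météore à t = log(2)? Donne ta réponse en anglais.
We need to integrate our acceleration equation a(t) = 9·exp(-t) 2 times. Finding the integral of a(t) and using v(0) = -9: v(t) = -9·exp(-t). Finding the integral of v(t) and using x(0) = 9: x(t) = 9·exp(-t). From the given position equation x(t) = 9·exp(-t), we substitute t = log(2) to get x = 9/2.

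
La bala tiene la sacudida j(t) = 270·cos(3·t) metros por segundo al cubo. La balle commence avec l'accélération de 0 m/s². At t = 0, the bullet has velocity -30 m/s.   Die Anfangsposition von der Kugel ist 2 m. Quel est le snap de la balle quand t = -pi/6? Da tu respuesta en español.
Debemos derivar nuestra ecuación de la sacudida j(t) = 270·cos(3·t) 1 vez. Derivando la sacudida, obtenemos el snap: s(t) = -810·sin(3·t). Usando s(t) = -810·sin(3·t) y sustituyendo t = -pi/6, encontramos s = 810.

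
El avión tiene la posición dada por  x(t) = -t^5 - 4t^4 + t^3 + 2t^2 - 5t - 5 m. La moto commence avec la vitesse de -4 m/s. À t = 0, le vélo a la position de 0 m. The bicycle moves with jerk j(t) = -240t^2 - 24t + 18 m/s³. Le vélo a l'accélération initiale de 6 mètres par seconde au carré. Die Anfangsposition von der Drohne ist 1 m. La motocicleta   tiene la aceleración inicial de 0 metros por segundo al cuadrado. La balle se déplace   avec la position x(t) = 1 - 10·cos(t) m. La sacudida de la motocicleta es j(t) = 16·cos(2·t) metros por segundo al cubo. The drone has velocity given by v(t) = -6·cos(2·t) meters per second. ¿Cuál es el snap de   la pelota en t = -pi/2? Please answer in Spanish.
Para resolver esto, necesitamos tomar 4 derivadas de nuestra ecuación de la posición x(t) = 1 - 10·cos(t). Derivando la posición, obtenemos la velocidad: v(t) = 10·sin(t). Tomando d/dt de v(t), encontramos a(t) = 10·cos(t). La derivada de la aceleración da la sacudida: j(t) = -10·sin(t). Derivando la sacudida, obtenemos el snap: s(t) = -10·cos(t). Tenemos el snap s(t) = -10·cos(t). Sustituyendo t = -pi/2: s(-pi/2) = 0.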